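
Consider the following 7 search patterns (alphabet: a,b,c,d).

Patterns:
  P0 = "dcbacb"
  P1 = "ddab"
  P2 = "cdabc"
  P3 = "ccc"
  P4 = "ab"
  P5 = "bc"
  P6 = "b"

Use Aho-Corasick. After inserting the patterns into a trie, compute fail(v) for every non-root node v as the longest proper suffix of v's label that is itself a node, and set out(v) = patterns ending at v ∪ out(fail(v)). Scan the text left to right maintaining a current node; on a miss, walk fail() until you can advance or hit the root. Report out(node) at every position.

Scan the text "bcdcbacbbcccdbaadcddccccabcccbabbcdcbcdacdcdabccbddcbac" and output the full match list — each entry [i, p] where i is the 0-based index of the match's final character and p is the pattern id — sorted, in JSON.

Build:
Trie nodes:
  n0 'ε': a→17 b→19 c→10 d→1
  n1 'd': c→2 d→7
  n2 'dc': b→3
  n3 'dcb': a→4
  n4 'dcba': c→5
  n5 'dcbac': b→6
  n6 'dcbacb': ·  ←P0
  n7 'dd': a→8
  n8 'dda': b→9
  n9 'ddab': ·  ←P1
  n10 'c': c→15 d→11
  n11 'cd': a→12
  n12 'cda': b→13
  n13 'cdab': c→14
  n14 'cdabc': ·  ←P2
  n15 'cc': c→16
  n16 'ccc': ·  ←P3
  n17 'a': b→18
  n18 'ab': ·  ←P4
  n19 'b': c→20  ←P6
  n20 'bc': ·  ←P5

BFS fail/out derivation:
  fail(1) 'd': from fail(0)=0 chase 'd': 0 ⇒ 0;  out=∅∪out(0)=∅
  fail(10) 'c': from fail(0)=0 chase 'c': 0 ⇒ 0;  out=∅∪out(0)=∅
  fail(17) 'a': from fail(0)=0 chase 'a': 0 ⇒ 0;  out=∅∪out(0)=∅
  fail(19) 'b': from fail(0)=0 chase 'b': 0 ⇒ 0;  out={6}∪out(0)={6}
  fail(2) 'dc': from fail(1)=0 chase 'c': 0 ⇒ 10;  out=∅∪out(10)=∅
  fail(7) 'dd': from fail(1)=0 chase 'd': 0 ⇒ 1;  out=∅∪out(1)=∅
  fail(11) 'cd': from fail(10)=0 chase 'd': 0 ⇒ 1;  out=∅∪out(1)=∅
  fail(15) 'cc': from fail(10)=0 chase 'c': 0 ⇒ 10;  out=∅∪out(10)=∅
  fail(18) 'ab': from fail(17)=0 chase 'b': 0 ⇒ 19;  out={4}∪out(19)={4,6}
  fail(20) 'bc': from fail(19)=0 chase 'c': 0 ⇒ 10;  out={5}∪out(10)={5}
  fail(3) 'dcb': from fail(2)=10 chase 'b': 10→0 ⇒ 19;  out=∅∪out(19)={6}
  fail(8) 'dda': from fail(7)=1 chase 'a': 1→0 ⇒ 17;  out=∅∪out(17)=∅
  fail(12) 'cda': from fail(11)=1 chase 'a': 1→0 ⇒ 17;  out=∅∪out(17)=∅
  fail(16) 'ccc': from fail(15)=10 chase 'c': 10 ⇒ 15;  out={3}∪out(15)={3}
  fail(4) 'dcba': from fail(3)=19 chase 'a': 19→0 ⇒ 17;  out=∅∪out(17)=∅
  fail(9) 'ddab': from fail(8)=17 chase 'b': 17 ⇒ 18;  out={1}∪out(18)={1,4,6}
  fail(13) 'cdab': from fail(12)=17 chase 'b': 17 ⇒ 18;  out=∅∪out(18)={4,6}
  fail(5) 'dcbac': from fail(4)=17 chase 'c': 17→0 ⇒ 10;  out=∅∪out(10)=∅
  fail(14) 'cdabc': from fail(13)=18 chase 'c': 18→19 ⇒ 20;  out={2}∪out(20)={2,5}
  fail(6) 'dcbacb': from fail(5)=10 chase 'b': 10→0 ⇒ 19;  out={0}∪out(19)={0,6}

Run:
i=0 'b': node 0→19  emit P6@[0:0]
i=1 'c': node 19→20  emit P5@[0:1]
i=2 'd': node 20→11 ·f
i=3 'c': node 11→2 ·f
i=4 'b': node 2→3  emit P6@[4:4]
i=5 'a': node 3→4
i=6 'c': node 4→5
i=7 'b': node 5→6  emit P0@[2:7],P6@[7:7]
i=8 'b': node 6→19 ·f  emit P6@[8:8]
i=9 'c': node 19→20  emit P5@[8:9]
i=10 'c': node 20→15 ·f
i=11 'c': node 15→16  emit P3@[9:11]
i=12 'd': node 16→11 ·f
i=13 'b': node 11→19 ·f  emit P6@[13:13]
i=14 'a': node 19→17 ·f
i=15 'a': node 17→17 ·f
i=16 'd': node 17→1 ·f
i=17 'c': node 1→2
i=18 'd': node 2→11 ·f
i=19 'd': node 11→7 ·f
i=20 'c': node 7→2 ·f
i=21 'c': node 2→15 ·f
i=22 'c': node 15→16  emit P3@[20:22]
i=23 'c': node 16→16 ·f  emit P3@[21:23]
i=24 'a': node 16→17 ·f
i=25 'b': node 17→18  emit P4@[24:25],P6@[25:25]
i=26 'c': node 18→20 ·f  emit P5@[25:26]
i=27 'c': node 20→15 ·f
i=28 'c': node 15→16  emit P3@[26:28]
i=29 'b': node 16→19 ·f  emit P6@[29:29]
i=30 'a': node 19→17 ·f
i=31 'b': node 17→18  emit P4@[30:31],P6@[31:31]
i=32 'b': node 18→19 ·f  emit P6@[32:32]
i=33 'c': node 19→20  emit P5@[32:33]
i=34 'd': node 20→11 ·f
i=35 'c': node 11→2 ·f
i=36 'b': node 2→3  emit P6@[36:36]
i=37 'c': node 3→20 ·f  emit P5@[36:37]
i=38 'd': node 20→11 ·f
i=39 'a': node 11→12
i=40 'c': node 12→10 ·f
i=41 'd': node 10→11
i=42 'c': node 11→2 ·f
i=43 'd': node 2→11 ·f
i=44 'a': node 11→12
i=45 'b': node 12→13  emit P4@[44:45],P6@[45:45]
i=46 'c': node 13→14  emit P2@[42:46],P5@[45:46]
i=47 'c': node 14→15 ·f
i=48 'b': node 15→19 ·f  emit P6@[48:48]
i=49 'd': node 19→1 ·f
i=50 'd': node 1→7
i=51 'c': node 7→2 ·f
i=52 'b': node 2→3  emit P6@[52:52]
i=53 'a': node 3→4
i=54 'c': node 4→5

Matches: [[0,6],[1,5],[4,6],[7,0],[7,6],[8,6],[9,5],[11,3],[13,6],[22,3],[23,3],[25,4],[25,6],[26,5],[28,3],[29,6],[31,4],[31,6],[32,6],[33,5],[36,6],[37,5],[45,4],[45,6],[46,2],[46,5],[48,6],[52,6]]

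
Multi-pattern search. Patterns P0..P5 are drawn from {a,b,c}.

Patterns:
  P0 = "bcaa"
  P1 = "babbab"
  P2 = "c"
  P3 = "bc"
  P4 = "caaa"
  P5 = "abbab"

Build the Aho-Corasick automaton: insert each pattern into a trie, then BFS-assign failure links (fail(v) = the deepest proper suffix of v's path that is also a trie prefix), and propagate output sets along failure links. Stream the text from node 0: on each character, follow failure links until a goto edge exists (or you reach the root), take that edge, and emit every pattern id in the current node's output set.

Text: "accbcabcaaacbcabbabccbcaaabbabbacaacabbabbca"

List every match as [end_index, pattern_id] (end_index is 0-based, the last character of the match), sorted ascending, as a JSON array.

Build automaton:
Trie (insert patterns):
  n0 'ε': a→14 b→1 c→10
  n1 'b': a→5 c→2
  n2 'bc': a→3  ←P3
  n3 'bca': a→4
  n4 'bcaa': ·  ←P0
  n5 'ba': b→6
  n6 'bab': b→7
  n7 'babb': a→8
  n8 'babba': b→9
  n9 'babbab': ·  ←P1
  n10 'c': a→11  ←P2
  n11 'ca': a→12
  n12 'caa': a→13
  n13 'caaa': ·  ←P4
  n14 'a': b→15
  n15 'ab': b→16
  n16 'abb': a→17
  n17 'abba': b→18
  n18 'abbab': ·  ←P5

BFS fail/out derivation:
  fail(1) 'b': from fail(0)=0 chase 'b': 0 ⇒ 0;  out=∅∪out(0)=∅
  fail(10) 'c': from fail(0)=0 chase 'c': 0 ⇒ 0;  out={2}∪out(0)={2}
  fail(14) 'a': from fail(0)=0 chase 'a': 0 ⇒ 0;  out=∅∪out(0)=∅
  fail(2) 'bc': from fail(1)=0 chase 'c': 0 ⇒ 10;  out={3}∪out(10)={2,3}
  fail(5) 'ba': from fail(1)=0 chase 'a': 0 ⇒ 14;  out=∅∪out(14)=∅
  fail(11) 'ca': from fail(10)=0 chase 'a': 0 ⇒ 14;  out=∅∪out(14)=∅
  fail(15) 'ab': from fail(14)=0 chase 'b': 0 ⇒ 1;  out=∅∪out(1)=∅
  fail(3) 'bca': from fail(2)=10 chase 'a': 10 ⇒ 11;  out=∅∪out(11)=∅
  fail(6) 'bab': from fail(5)=14 chase 'b': 14 ⇒ 15;  out=∅∪out(15)=∅
  fail(12) 'caa': from fail(11)=14 chase 'a': 14→0 ⇒ 14;  out=∅∪out(14)=∅
  fail(16) 'abb': from fail(15)=1 chase 'b': 1→0 ⇒ 1;  out=∅∪out(1)=∅
  fail(4) 'bcaa': from fail(3)=11 chase 'a': 11 ⇒ 12;  out={0}∪out(12)={0}
  fail(7) 'babb': from fail(6)=15 chase 'b': 15 ⇒ 16;  out=∅∪out(16)=∅
  fail(13) 'caaa': from fail(12)=14 chase 'a': 14→0 ⇒ 14;  out={4}∪out(14)={4}
  fail(17) 'abba': from fail(16)=1 chase 'a': 1 ⇒ 5;  out=∅∪out(5)=∅
  fail(8) 'babba': from fail(7)=16 chase 'a': 16 ⇒ 17;  out=∅∪out(17)=∅
  fail(18) 'abbab': from fail(17)=5 chase 'b': 5 ⇒ 6;  out={5}∪out(6)={5}
  fail(9) 'babbab': from fail(8)=17 chase 'b': 17 ⇒ 18;  out={1}∪out(18)={1,5}

Run:
pos 0 'a': at 14
pos 1 'c': at 10 ·f  emit P2@[1:1]
pos 2 'c': at 10 ·f  emit P2@[2:2]
pos 3 'b': at 1 ·f
pos 4 'c': at 2  emit P2@[4:4],P3@[3:4]
pos 5 'a': at 3
pos 6 'b': at 15 ·f
pos 7 'c': at 2 ·f  emit P2@[7:7],P3@[6:7]
pos 8 'a': at 3
pos 9 'a': at 4  emit P0@[6:9]
pos 10 'a': at 13 ·f  emit P4@[7:10]
pos 11 'c': at 10 ·f  emit P2@[11:11]
pos 12 'b': at 1 ·f
pos 13 'c': at 2  emit P2@[13:13],P3@[12:13]
pos 14 'a': at 3
pos 15 'b': at 15 ·f
pos 16 'b': at 16
pos 17 'a': at 17
pos 18 'b': at 18  emit P5@[14:18]
pos 19 'c': at 2 ·f  emit P2@[19:19],P3@[18:19]
pos 20 'c': at 10 ·f  emit P2@[20:20]
pos 21 'b': at 1 ·f
pos 22 'c': at 2  emit P2@[22:22],P3@[21:22]
pos 23 'a': at 3
pos 24 'a': at 4  emit P0@[21:24]
pos 25 'a': at 13 ·f  emit P4@[22:25]
pos 26 'b': at 15 ·f
pos 27 'b': at 16
pos 28 'a': at 17
pos 29 'b': at 18  emit P5@[25:29]
pos 30 'b': at 7 ·f
pos 31 'a': at 8
pos 32 'c': at 10 ·f  emit P2@[32:32]
pos 33 'a': at 11
pos 34 'a': at 12
pos 35 'c': at 10 ·f  emit P2@[35:35]
pos 36 'a': at 11
pos 37 'b': at 15 ·f
pos 38 'b': at 16
pos 39 'a': at 17
pos 40 'b': at 18  emit P5@[36:40]
pos 41 'b': at 7 ·f
pos 42 'c': at 2 ·f  emit P2@[42:42],P3@[41:42]
pos 43 'a': at 3

Matches: [[1,2],[2,2],[4,2],[4,3],[7,2],[7,3],[9,0],[10,4],[11,2],[13,2],[13,3],[18,5],[19,2],[19,3],[20,2],[22,2],[22,3],[24,0],[25,4],[29,5],[32,2],[35,2],[40,5],[42,2],[42,3]]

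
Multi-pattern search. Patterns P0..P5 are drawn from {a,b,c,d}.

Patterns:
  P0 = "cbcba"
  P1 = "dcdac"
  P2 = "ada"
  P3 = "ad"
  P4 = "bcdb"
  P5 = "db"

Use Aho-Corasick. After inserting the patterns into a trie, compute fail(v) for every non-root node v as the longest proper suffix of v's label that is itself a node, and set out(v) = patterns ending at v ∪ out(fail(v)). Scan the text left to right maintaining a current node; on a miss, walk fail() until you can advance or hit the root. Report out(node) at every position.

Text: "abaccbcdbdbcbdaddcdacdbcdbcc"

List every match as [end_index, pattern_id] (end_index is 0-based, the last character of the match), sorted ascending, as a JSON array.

Build automaton:
Trie nodes:
  n0 'ε': a→11 b→14 c→1 d→6
  n1 'c': b→2
  n2 'cb': c→3
  n3 'cbc': b→4
  n4 'cbcb': a→5
  n5 'cbcba': ·  ←P0
  n6 'd': b→18 c→7
  n7 'dc': d→8
  n8 'dcd': a→9
  n9 'dcda': c→10
  n10 'dcdac': ·  ←P1
  n11 'a': d→12
  n12 'ad': a→13  ←P3
  n13 'ada': ·  ←P2
  n14 'b': c→15
  n15 'bc': d→16
  n16 'bcd': b→17
  n17 'bcdb': ·  ←P4
  n18 'db': ·  ←P5

BFS fail/out derivation:
  n1('c'): parent n0 fail=0; on 'c' 0 → fail=0;  out ∅∪∅=∅
  n6('d'): parent n0 fail=0; on 'd' 0 → fail=0;  out ∅∪∅=∅
  n11('a'): parent n0 fail=0; on 'a' 0 → fail=0;  out ∅∪∅=∅
  n14('b'): parent n0 fail=0; on 'b' 0 → fail=0;  out ∅∪∅=∅
  n2('cb'): parent n1 fail=0; on 'b' 0 → fail=14;  out ∅∪∅=∅
  n7('dc'): parent n6 fail=0; on 'c' 0 → fail=1;  out ∅∪∅=∅
  n12('ad'): parent n11 fail=0; on 'd' 0 → fail=6;  out {3}∪∅={3}
  n15('bc'): parent n14 fail=0; on 'c' 0 → fail=1;  out ∅∪∅=∅
  n18('db'): parent n6 fail=0; on 'b' 0 → fail=14;  out {5}∪∅={5}
  n3('cbc'): parent n2 fail=14; on 'c' 14 → fail=15;  out ∅∪∅=∅
  n8('dcd'): parent n7 fail=1; on 'd' 1→0 → fail=6;  out ∅∪∅=∅
  n13('ada'): parent n12 fail=6; on 'a' 6→0 → fail=11;  out {2}∪∅={2}
  n16('bcd'): parent n15 fail=1; on 'd' 1→0 → fail=6;  out ∅∪∅=∅
  n4('cbcb'): parent n3 fail=15; on 'b' 15→1 → fail=2;  out ∅∪∅=∅
  n9('dcda'): parent n8 fail=6; on 'a' 6→0 → fail=11;  out ∅∪∅=∅
  n17('bcdb'): parent n16 fail=6; on 'b' 6 → fail=18;  out {4}∪{5}={4,5}
  n5('cbcba'): parent n4 fail=2; on 'a' 2→14→0 → fail=11;  out {0}∪∅={0}
  n10('dcdac'): parent n9 fail=11; on 'c' 11→0 → fail=1;  out {1}∪∅={1}

Scan:
[0] read 'a'  n0⇒n11
[1] read 'b'  n11⇒n14 (fail-walked)
[2] read 'a'  n14⇒n11 (fail-walked)
[3] read 'c'  n11⇒n1 (fail-walked)
[4] read 'c'  n1⇒n1 (fail-walked)
[5] read 'b'  n1⇒n2
[6] read 'c'  n2⇒n3
[7] read 'd'  n3⇒n16 (fail-walked)
[8] read 'b'  n16⇒n17  ** P4@[5:8],P5@[7:8]
[9] read 'd'  n17⇒n6 (fail-walked)
[10] read 'b'  n6⇒n18  ** P5@[9:10]
[11] read 'c'  n18⇒n15 (fail-walked)
[12] read 'b'  n15⇒n2 (fail-walked)
[13] read 'd'  n2⇒n6 (fail-walked)
[14] read 'a'  n6⇒n11 (fail-walked)
[15] read 'd'  n11⇒n12  ** P3@[14:15]
[16] read 'd'  n12⇒n6 (fail-walked)
[17] read 'c'  n6⇒n7
[18] read 'd'  n7⇒n8
[19] read 'a'  n8⇒n9
[20] read 'c'  n9⇒n10  ** P1@[16:20]
[21] read 'd'  n10⇒n6 (fail-walked)
[22] read 'b'  n6⇒n18  ** P5@[21:22]
[23] read 'c'  n18⇒n15 (fail-walked)
[24] read 'd'  n15⇒n16
[25] read 'b'  n16⇒n17  ** P4@[22:25],P5@[24:25]
[26] read 'c'  n17⇒n15 (fail-walked)
[27] read 'c'  n15⇒n1 (fail-walked)

All matches (sorted): [[8,4],[8,5],[10,5],[15,3],[20,1],[22,5],[25,4],[25,5]]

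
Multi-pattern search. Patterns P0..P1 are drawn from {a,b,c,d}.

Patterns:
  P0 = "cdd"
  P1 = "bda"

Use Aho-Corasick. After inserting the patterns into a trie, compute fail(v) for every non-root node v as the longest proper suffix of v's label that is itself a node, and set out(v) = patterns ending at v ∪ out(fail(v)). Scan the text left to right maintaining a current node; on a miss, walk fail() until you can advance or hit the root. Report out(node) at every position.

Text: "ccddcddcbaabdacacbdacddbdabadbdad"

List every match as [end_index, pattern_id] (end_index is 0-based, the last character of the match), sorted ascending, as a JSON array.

Construct AC machine:
Trie nodes:
  n0 'ε': b→4 c→1
  n1 'c': d→2
  n2 'cd': d→3
  n3 'cdd': ·  [P0 ends]
  n4 'b': d→5
  n5 'bd': a→6
  n6 'bda': ·  [P1 ends]

Failure links (BFS by depth):
  n1('c'): parent n0 fail=0; on 'c' 0 → fail=0;  out ∅∪∅=∅
  n4('b'): parent n0 fail=0; on 'b' 0 → fail=0;  out ∅∪∅=∅
  n2('cd'): parent n1 fail=0; on 'd' 0 → fail=0;  out ∅∪∅=∅
  n5('bd'): parent n4 fail=0; on 'd' 0 → fail=0;  out ∅∪∅=∅
  n3('cdd'): parent n2 fail=0; on 'd' 0 → fail=0;  out {0}∪∅={0}
  n6('bda'): parent n5 fail=0; on 'a' 0 → fail=0;  out {1}∪∅={1}

Text stream:
i=0 'c': node 0→1
i=1 'c': node 1→1 (fail-walked)
i=2 'd': node 1→2
i=3 'd': node 2→3  → match P0@[1:3]
i=4 'c': node 3→1 (fail-walked)
i=5 'd': node 1→2
i=6 'd': node 2→3  → match P0@[4:6]
i=7 'c': node 3→1 (fail-walked)
i=8 'b': node 1→4 (fail-walked)
i=9 'a': node 4→0 (fail-walked)
i=10 'a': node 0→0
i=11 'b': node 0→4
i=12 'd': node 4→5
i=13 'a': node 5→6  → match P1@[11:13]
i=14 'c': node 6→1 (fail-walked)
i=15 'a': node 1→0 (fail-walked)
i=16 'c': node 0→1
i=17 'b': node 1→4 (fail-walked)
i=18 'd': node 4→5
i=19 'a': node 5→6  → match P1@[17:19]
i=20 'c': node 6→1 (fail-walked)
i=21 'd': node 1→2
i=22 'd': node 2→3  → match P0@[20:22]
i=23 'b': node 3→4 (fail-walked)
i=24 'd': node 4→5
i=25 'a': node 5→6  → match P1@[23:25]
i=26 'b': node 6→4 (fail-walked)
i=27 'a': node 4→0 (fail-walked)
i=28 'd': node 0→0
i=29 'b': node 0→4
i=30 'd': node 4→5
i=31 'a': node 5→6  → match P1@[29:31]
i=32 'd': node 6→0 (fail-walked)

Matches: [[3,0],[6,0],[13,1],[19,1],[22,0],[25,1],[31,1]]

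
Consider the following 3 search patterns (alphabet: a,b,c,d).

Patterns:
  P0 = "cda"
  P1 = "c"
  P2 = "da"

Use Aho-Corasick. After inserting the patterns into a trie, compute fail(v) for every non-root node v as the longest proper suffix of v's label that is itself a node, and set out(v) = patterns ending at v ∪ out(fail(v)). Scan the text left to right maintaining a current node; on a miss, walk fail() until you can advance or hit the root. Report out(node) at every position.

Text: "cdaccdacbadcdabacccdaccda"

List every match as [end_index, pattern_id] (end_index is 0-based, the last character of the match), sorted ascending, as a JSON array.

Build automaton:
Trie (insert patterns):
  0='ε' goto c→1 d→4
  1='c' goto d→2  ←P1
  2='cd' goto a→3
  3='cda' goto ·  ←P0
  4='d' goto a→5
  5='da' goto ·  ←P2

Failure links (BFS by depth):
  fail(1) 'c': from fail(0)=0 chase 'c': 0 ⇒ 0;  out={1}∪out(0)={1}
  fail(4) 'd': from fail(0)=0 chase 'd': 0 ⇒ 0;  out=∅∪out(0)=∅
  fail(2) 'cd': from fail(1)=0 chase 'd': 0 ⇒ 4;  out=∅∪out(4)=∅
  fail(5) 'da': from fail(4)=0 chase 'a': 0 ⇒ 0;  out={2}∪out(0)={2}
  fail(3) 'cda': from fail(2)=4 chase 'a': 4 ⇒ 5;  out={0}∪out(5)={0,2}

Scan:
i=0 'c': node 0→1  → match P1@[0:0]
i=1 'd': node 1→2
i=2 'a': node 2→3  → match P0@[0:2],P2@[1:2]
i=3 'c': node 3→1 ·f  → match P1@[3:3]
i=4 'c': node 1→1 ·f  → match P1@[4:4]
i=5 'd': node 1→2
i=6 'a': node 2→3  → match P0@[4:6],P2@[5:6]
i=7 'c': node 3→1 ·f  → match P1@[7:7]
i=8 'b': node 1→0 ·f
i=9 'a': node 0→0
i=10 'd': node 0→4
i=11 'c': node 4→1 ·f  → match P1@[11:11]
i=12 'd': node 1→2
i=13 'a': node 2→3  → match P0@[11:13],P2@[12:13]
i=14 'b': node 3→0 ·f
i=15 'a': node 0→0
i=16 'c': node 0→1  → match P1@[16:16]
i=17 'c': node 1→1 ·f  → match P1@[17:17]
i=18 'c': node 1→1 ·f  → match P1@[18:18]
i=19 'd': node 1→2
i=20 'a': node 2→3  → match P0@[18:20],P2@[19:20]
i=21 'c': node 3→1 ·f  → match P1@[21:21]
i=22 'c': node 1→1 ·f  → match P1@[22:22]
i=23 'd': node 1→2
i=24 'a': node 2→3  → match P0@[22:24],P2@[23:24]

Result: [[0,1],[2,0],[2,2],[3,1],[4,1],[6,0],[6,2],[7,1],[11,1],[13,0],[13,2],[16,1],[17,1],[18,1],[20,0],[20,2],[21,1],[22,1],[24,0],[24,2]]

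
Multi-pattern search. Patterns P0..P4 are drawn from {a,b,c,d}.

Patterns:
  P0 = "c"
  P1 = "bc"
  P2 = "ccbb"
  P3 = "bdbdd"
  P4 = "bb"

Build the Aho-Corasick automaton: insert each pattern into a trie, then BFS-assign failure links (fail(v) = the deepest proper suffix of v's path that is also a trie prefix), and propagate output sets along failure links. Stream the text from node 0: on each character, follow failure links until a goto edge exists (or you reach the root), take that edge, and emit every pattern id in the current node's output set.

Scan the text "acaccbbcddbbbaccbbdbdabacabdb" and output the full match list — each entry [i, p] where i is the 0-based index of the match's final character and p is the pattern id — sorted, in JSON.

Construct AC machine:
Trie (insert patterns):
  n0 'ε': b→2 c→1
  n1 'c': c→4  ←P0
  n2 'b': b→11 c→3 d→7
  n3 'bc': ·  ←P1
  n4 'cc': b→5
  n5 'ccb': b→6
  n6 'ccbb': ·  ←P2
  n7 'bd': b→8
  n8 'bdb': d→9
  n9 'bdbd': d→10
  n10 'bdbdd': ·  ←P3
  n11 'bb': ·  ←P4

Failure links (BFS by depth):
  n1('c'): parent n0 fail=0; on 'c' 0 → fail=0;  out {0}∪∅={0}
  n2('b'): parent n0 fail=0; on 'b' 0 → fail=0;  out ∅∪∅=∅
  n3('bc'): parent n2 fail=0; on 'c' 0 → fail=1;  out {1}∪{0}={0,1}
  n4('cc'): parent n1 fail=0; on 'c' 0 → fail=1;  out ∅∪{0}={0}
  n7('bd'): parent n2 fail=0; on 'd' 0 → fail=0;  out ∅∪∅=∅
  n11('bb'): parent n2 fail=0; on 'b' 0 → fail=2;  out {4}∪∅={4}
  n5('ccb'): parent n4 fail=1; on 'b' 1→0 → fail=2;  out ∅∪∅=∅
  n8('bdb'): parent n7 fail=0; on 'b' 0 → fail=2;  out ∅∪∅=∅
  n6('ccbb'): parent n5 fail=2; on 'b' 2 → fail=11;  out {2}∪{4}={2,4}
  n9('bdbd'): parent n8 fail=2; on 'd' 2 → fail=7;  out ∅∪∅=∅
  n10('bdbdd'): parent n9 fail=7; on 'd' 7→0 → fail=0;  out {3}∪∅={3}

Text stream:
[0] read 'a'  n0⇒n0
[1] read 'c'  n0⇒n1  → match P0@[1:1]
[2] read 'a'  n1⇒n0 (fail-walked)
[3] read 'c'  n0⇒n1  → match P0@[3:3]
[4] read 'c'  n1⇒n4  → match P0@[4:4]
[5] read 'b'  n4⇒n5
[6] read 'b'  n5⇒n6  → match P2@[3:6],P4@[5:6]
[7] read 'c'  n6⇒n3 (fail-walked)  → match P0@[7:7],P1@[6:7]
[8] read 'd'  n3⇒n0 (fail-walked)
[9] read 'd'  n0⇒n0
[10] read 'b'  n0⇒n2
[11] read 'b'  n2⇒n11  → match P4@[10:11]
[12] read 'b'  n11⇒n11 (fail-walked)  → match P4@[11:12]
[13] read 'a'  n11⇒n0 (fail-walked)
[14] read 'c'  n0⇒n1  → match P0@[14:14]
[15] read 'c'  n1⇒n4  → match P0@[15:15]
[16] read 'b'  n4⇒n5
[17] read 'b'  n5⇒n6  → match P2@[14:17],P4@[16:17]
[18] read 'd'  n6⇒n7 (fail-walked)
[19] read 'b'  n7⇒n8
[20] read 'd'  n8⇒n9
[21] read 'a'  n9⇒n0 (fail-walked)
[22] read 'b'  n0⇒n2
[23] read 'a'  n2⇒n0 (fail-walked)
[24] read 'c'  n0⇒n1  → match P0@[24:24]
[25] read 'a'  n1⇒n0 (fail-walked)
[26] read 'b'  n0⇒n2
[27] read 'd'  n2⇒n7
[28] read 'b'  n7⇒n8

All matches (sorted): [[1,0],[3,0],[4,0],[6,2],[6,4],[7,0],[7,1],[11,4],[12,4],[14,0],[15,0],[17,2],[17,4],[24,0]]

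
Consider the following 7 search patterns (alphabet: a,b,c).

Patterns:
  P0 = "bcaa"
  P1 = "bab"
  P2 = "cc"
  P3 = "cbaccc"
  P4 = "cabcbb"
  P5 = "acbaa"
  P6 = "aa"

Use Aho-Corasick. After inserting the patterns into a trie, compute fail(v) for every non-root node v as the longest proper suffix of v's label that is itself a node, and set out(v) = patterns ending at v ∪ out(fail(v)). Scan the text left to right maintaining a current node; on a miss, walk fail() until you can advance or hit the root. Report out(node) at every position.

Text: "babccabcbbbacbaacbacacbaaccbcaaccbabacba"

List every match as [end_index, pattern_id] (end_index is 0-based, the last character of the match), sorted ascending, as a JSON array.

Build:
Trie nodes:
  0='ε' goto a→19 b→1 c→7
  1='b' goto a→5 c→2
  2='bc' goto a→3
  3='bca' goto a→4
  4='bcaa' goto ·  [P0 ends]
  5='ba' goto b→6
  6='bab' goto ·  [P1 ends]
  7='c' goto a→14 b→9 c→8
  8='cc' goto ·  [P2 ends]
  9='cb' goto a→10
  10='cba' goto c→11
  11='cbac' goto c→12
  12='cbacc' goto c→13
  13='cbaccc' goto ·  [P3 ends]
  14='ca' goto b→15
  15='cab' goto c→16
  16='cabc' goto b→17
  17='cabcb' goto b→18
  18='cabcbb' goto ·  [P4 ends]
  19='a' goto a→24 c→20
  20='ac' goto b→21
  21='acb' goto a→22
  22='acba' goto a→23
  23='acbaa' goto ·  [P5 ends]
  24='aa' goto ·  [P6 ends]

Failure links (BFS by depth):
  n1('b'): parent n0 fail=0; on 'b' 0 → fail=0;  out ∅∪∅=∅
  n7('c'): parent n0 fail=0; on 'c' 0 → fail=0;  out ∅∪∅=∅
  n19('a'): parent n0 fail=0; on 'a' 0 → fail=0;  out ∅∪∅=∅
  n2('bc'): parent n1 fail=0; on 'c' 0 → fail=7;  out ∅∪∅=∅
  n5('ba'): parent n1 fail=0; on 'a' 0 → fail=19;  out ∅∪∅=∅
  n8('cc'): parent n7 fail=0; on 'c' 0 → fail=7;  out {2}∪∅={2}
  n9('cb'): parent n7 fail=0; on 'b' 0 → fail=1;  out ∅∪∅=∅
  n14('ca'): parent n7 fail=0; on 'a' 0 → fail=19;  out ∅∪∅=∅
  n20('ac'): parent n19 fail=0; on 'c' 0 → fail=7;  out ∅∪∅=∅
  n24('aa'): parent n19 fail=0; on 'a' 0 → fail=19;  out {6}∪∅={6}
  n3('bca'): parent n2 fail=7; on 'a' 7 → fail=14;  out ∅∪∅=∅
  n6('bab'): parent n5 fail=19; on 'b' 19→0 → fail=1;  out {1}∪∅={1}
  n10('cba'): parent n9 fail=1; on 'a' 1 → fail=5;  out ∅∪∅=∅
  n15('cab'): parent n14 fail=19; on 'b' 19→0 → fail=1;  out ∅∪∅=∅
  n21('acb'): parent n20 fail=7; on 'b' 7 → fail=9;  out ∅∪∅=∅
  n4('bcaa'): parent n3 fail=14; on 'a' 14→19 → fail=24;  out {0}∪{6}={0,6}
  n11('cbac'): parent n10 fail=5; on 'c' 5→19 → fail=20;  out ∅∪∅=∅
  n16('cabc'): parent n15 fail=1; on 'c' 1 → fail=2;  out ∅∪∅=∅
  n22('acba'): parent n21 fail=9; on 'a' 9 → fail=10;  out ∅∪∅=∅
  n12('cbacc'): parent n11 fail=20; on 'c' 20→7 → fail=8;  out ∅∪{2}={2}
  n17('cabcb'): parent n16 fail=2; on 'b' 2→7 → fail=9;  out ∅∪∅=∅
  n23('acbaa'): parent n22 fail=10; on 'a' 10→5→19 → fail=24;  out {5}∪{6}={5,6}
  n13('cbaccc'): parent n12 fail=8; on 'c' 8→7 → fail=8;  out {3}∪{2}={2,3}
  n18('cabcbb'): parent n17 fail=9; on 'b' 9→1→0 → fail=1;  out {4}∪∅={4}

Text stream:
pos 0 'b': at 1
pos 1 'a': at 5
pos 2 'b': at 6  emit P1@[0:2]
pos 3 'c': at 2 (via fail)
pos 4 'c': at 8 (via fail)  emit P2@[3:4]
pos 5 'a': at 14 (via fail)
pos 6 'b': at 15
pos 7 'c': at 16
pos 8 'b': at 17
pos 9 'b': at 18  emit P4@[4:9]
pos 10 'b': at 1 (via fail)
pos 11 'a': at 5
pos 12 'c': at 20 (via fail)
pos 13 'b': at 21
pos 14 'a': at 22
pos 15 'a': at 23  emit P5@[11:15],P6@[14:15]
pos 16 'c': at 20 (via fail)
pos 17 'b': at 21
pos 18 'a': at 22
pos 19 'c': at 11 (via fail)
pos 20 'a': at 14 (via fail)
pos 21 'c': at 20 (via fail)
pos 22 'b': at 21
pos 23 'a': at 22
pos 24 'a': at 23  emit P5@[20:24],P6@[23:24]
pos 25 'c': at 20 (via fail)
pos 26 'c': at 8 (via fail)  emit P2@[25:26]
pos 27 'b': at 9 (via fail)
pos 28 'c': at 2 (via fail)
pos 29 'a': at 3
pos 30 'a': at 4  emit P0@[27:30],P6@[29:30]
pos 31 'c': at 20 (via fail)
pos 32 'c': at 8 (via fail)  emit P2@[31:32]
pos 33 'b': at 9 (via fail)
pos 34 'a': at 10
pos 35 'b': at 6 (via fail)  emit P1@[33:35]
pos 36 'a': at 5 (via fail)
pos 37 'c': at 20 (via fail)
pos 38 'b': at 21
pos 39 'a': at 22

Matches: [[2,1],[4,2],[9,4],[15,5],[15,6],[24,5],[24,6],[26,2],[30,0],[30,6],[32,2],[35,1]]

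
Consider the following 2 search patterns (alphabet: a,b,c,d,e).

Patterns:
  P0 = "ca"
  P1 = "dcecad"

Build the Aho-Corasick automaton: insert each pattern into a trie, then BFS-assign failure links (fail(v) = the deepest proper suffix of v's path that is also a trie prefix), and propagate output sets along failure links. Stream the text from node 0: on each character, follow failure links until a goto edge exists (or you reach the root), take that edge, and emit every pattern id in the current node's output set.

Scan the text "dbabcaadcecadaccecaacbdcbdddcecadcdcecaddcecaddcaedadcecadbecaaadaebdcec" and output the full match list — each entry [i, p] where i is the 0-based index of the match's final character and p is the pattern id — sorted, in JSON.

Construct AC machine:
Trie nodes:
  0='ε' goto c→1 d→3
  1='c' goto a→2
  2='ca' goto ·  [P0 ends]
  3='d' goto c→4
  4='dc' goto e→5
  5='dce' goto c→6
  6='dcec' goto a→7
  7='dceca' goto d→8
  8='dcecad' goto ·  [P1 ends]

BFS fail/out derivation:
  fail(1) 'c': from fail(0)=0 chase 'c': 0 ⇒ 0;  out=∅∪out(0)=∅
  fail(3) 'd': from fail(0)=0 chase 'd': 0 ⇒ 0;  out=∅∪out(0)=∅
  fail(2) 'ca': from fail(1)=0 chase 'a': 0 ⇒ 0;  out={0}∪out(0)={0}
  fail(4) 'dc': from fail(3)=0 chase 'c': 0 ⇒ 1;  out=∅∪out(1)=∅
  fail(5) 'dce': from fail(4)=1 chase 'e': 1→0 ⇒ 0;  out=∅∪out(0)=∅
  fail(6) 'dcec': from fail(5)=0 chase 'c': 0 ⇒ 1;  out=∅∪out(1)=∅
  fail(7) 'dceca': from fail(6)=1 chase 'a': 1 ⇒ 2;  out=∅∪out(2)={0}
  fail(8) 'dcecad': from fail(7)=2 chase 'd': 2→0 ⇒ 3;  out={1}∪out(3)={1}

Text stream:
pos 0 'd': at 3
pos 1 'b': at 0 (via fail)
pos 2 'a': at 0
pos 3 'b': at 0
pos 4 'c': at 1
pos 5 'a': at 2  emit P0@[4:5]
pos 6 'a': at 0 (via fail)
pos 7 'd': at 3
pos 8 'c': at 4
pos 9 'e': at 5
pos 10 'c': at 6
pos 11 'a': at 7  emit P0@[10:11]
pos 12 'd': at 8  emit P1@[7:12]
pos 13 'a': at 0 (via fail)
pos 14 'c': at 1
pos 15 'c': at 1 (via fail)
pos 16 'e': at 0 (via fail)
pos 17 'c': at 1
pos 18 'a': at 2  emit P0@[17:18]
pos 19 'a': at 0 (via fail)
pos 20 'c': at 1
pos 21 'b': at 0 (via fail)
pos 22 'd': at 3
pos 23 'c': at 4
pos 24 'b': at 0 (via fail)
pos 25 'd': at 3
pos 26 'd': at 3 (via fail)
pos 27 'd': at 3 (via fail)
pos 28 'c': at 4
pos 29 'e': at 5
pos 30 'c': at 6
pos 31 'a': at 7  emit P0@[30:31]
pos 32 'd': at 8  emit P1@[27:32]
pos 33 'c': at 4 (via fail)
pos 34 'd': at 3 (via fail)
pos 35 'c': at 4
pos 36 'e': at 5
pos 37 'c': at 6
pos 38 'a': at 7  emit P0@[37:38]
pos 39 'd': at 8  emit P1@[34:39]
pos 40 'd': at 3 (via fail)
pos 41 'c': at 4
pos 42 'e': at 5
pos 43 'c': at 6
pos 44 'a': at 7  emit P0@[43:44]
pos 45 'd': at 8  emit P1@[40:45]
pos 46 'd': at 3 (via fail)
pos 47 'c': at 4
pos 48 'a': at 2 (via fail)  emit P0@[47:48]
pos 49 'e': at 0 (via fail)
pos 50 'd': at 3
pos 51 'a': at 0 (via fail)
pos 52 'd': at 3
pos 53 'c': at 4
pos 54 'e': at 5
pos 55 'c': at 6
pos 56 'a': at 7  emit P0@[55:56]
pos 57 'd': at 8  emit P1@[52:57]
pos 58 'b': at 0 (via fail)
pos 59 'e': at 0
pos 60 'c': at 1
pos 61 'a': at 2  emit P0@[60:61]
pos 62 'a': at 0 (via fail)
pos 63 'a': at 0
pos 64 'd': at 3
pos 65 'a': at 0 (via fail)
pos 66 'e': at 0
pos 67 'b': at 0
pos 68 'd': at 3
pos 69 'c': at 4
pos 70 'e': at 5
pos 71 'c': at 6

Matches: [[5,0],[11,0],[12,1],[18,0],[31,0],[32,1],[38,0],[39,1],[44,0],[45,1],[48,0],[56,0],[57,1],[61,0]]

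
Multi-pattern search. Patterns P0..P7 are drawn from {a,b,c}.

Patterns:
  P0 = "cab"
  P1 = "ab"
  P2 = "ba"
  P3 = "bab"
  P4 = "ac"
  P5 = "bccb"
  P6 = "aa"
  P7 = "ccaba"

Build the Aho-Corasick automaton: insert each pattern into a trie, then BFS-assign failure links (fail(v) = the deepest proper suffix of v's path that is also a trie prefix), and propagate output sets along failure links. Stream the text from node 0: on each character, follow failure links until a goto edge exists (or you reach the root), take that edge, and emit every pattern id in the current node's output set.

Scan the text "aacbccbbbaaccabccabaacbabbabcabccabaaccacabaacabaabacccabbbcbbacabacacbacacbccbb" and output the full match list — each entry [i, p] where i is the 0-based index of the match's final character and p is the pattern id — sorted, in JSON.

Construct AC machine:
Trie (insert patterns):
  n0 'ε': a→4 b→6 c→1
  n1 'c': a→2 c→14
  n2 'ca': b→3
  n3 'cab': ·  ←P0
  n4 'a': a→13 b→5 c→9
  n5 'ab': ·  ←P1
  n6 'b': a→7 c→10
  n7 'ba': b→8  ←P2
  n8 'bab': ·  ←P3
  n9 'ac': ·  ←P4
  n10 'bc': c→11
  n11 'bcc': b→12
  n12 'bccb': ·  ←P5
  n13 'aa': ·  ←P6
  n14 'cc': a→15
  n15 'cca': b→16
  n16 'ccab': a→17
  n17 'ccaba': ·  ←P7

Failure links (BFS by depth):
  fail(1) 'c': from fail(0)=0 chase 'c': 0 ⇒ 0;  out=∅∪out(0)=∅
  fail(4) 'a': from fail(0)=0 chase 'a': 0 ⇒ 0;  out=∅∪out(0)=∅
  fail(6) 'b': from fail(0)=0 chase 'b': 0 ⇒ 0;  out=∅∪out(0)=∅
  fail(2) 'ca': from fail(1)=0 chase 'a': 0 ⇒ 4;  out=∅∪out(4)=∅
  fail(5) 'ab': from fail(4)=0 chase 'b': 0 ⇒ 6;  out={1}∪out(6)={1}
  fail(7) 'ba': from fail(6)=0 chase 'a': 0 ⇒ 4;  out={2}∪out(4)={2}
  fail(9) 'ac': from fail(4)=0 chase 'c': 0 ⇒ 1;  out={4}∪out(1)={4}
  fail(10) 'bc': from fail(6)=0 chase 'c': 0 ⇒ 1;  out=∅∪out(1)=∅
  fail(13) 'aa': from fail(4)=0 chase 'a': 0 ⇒ 4;  out={6}∪out(4)={6}
  fail(14) 'cc': from fail(1)=0 chase 'c': 0 ⇒ 1;  out=∅∪out(1)=∅
  fail(3) 'cab': from fail(2)=4 chase 'b': 4 ⇒ 5;  out={0}∪out(5)={0,1}
  fail(8) 'bab': from fail(7)=4 chase 'b': 4 ⇒ 5;  out={3}∪out(5)={1,3}
  fail(11) 'bcc': from fail(10)=1 chase 'c': 1 ⇒ 14;  out=∅∪out(14)=∅
  fail(15) 'cca': from fail(14)=1 chase 'a': 1 ⇒ 2;  out=∅∪out(2)=∅
  fail(12) 'bccb': from fail(11)=14 chase 'b': 14→1→0 ⇒ 6;  out={5}∪out(6)={5}
  fail(16) 'ccab': from fail(15)=2 chase 'b': 2 ⇒ 3;  out=∅∪out(3)={0,1}
  fail(17) 'ccaba': from fail(16)=3 chase 'a': 3→5→6 ⇒ 7;  out={7}∪out(7)={2,7}

Scan:
[0] read 'a'  n0⇒n4
[1] read 'a'  n4⇒n13  ** P6@[0:1]
[2] read 'c'  n13⇒n9 (fail-walked)  ** P4@[1:2]
[3] read 'b'  n9⇒n6 (fail-walked)
[4] read 'c'  n6⇒n10
[5] read 'c'  n10⇒n11
[6] read 'b'  n11⇒n12  ** P5@[3:6]
[7] read 'b'  n12⇒n6 (fail-walked)
[8] read 'b'  n6⇒n6 (fail-walked)
[9] read 'a'  n6⇒n7  ** P2@[8:9]
[10] read 'a'  n7⇒n13 (fail-walked)  ** P6@[9:10]
[11] read 'c'  n13⇒n9 (fail-walked)  ** P4@[10:11]
[12] read 'c'  n9⇒n14 (fail-walked)
[13] read 'a'  n14⇒n15
[14] read 'b'  n15⇒n16  ** P0@[12:14],P1@[13:14]
[15] read 'c'  n16⇒n10 (fail-walked)
[16] read 'c'  n10⇒n11
[17] read 'a'  n11⇒n15 (fail-walked)
[18] read 'b'  n15⇒n16  ** P0@[16:18],P1@[17:18]
[19] read 'a'  n16⇒n17  ** P2@[18:19],P7@[15:19]
[20] read 'a'  n17⇒n13 (fail-walked)  ** P6@[19:20]
[21] read 'c'  n13⇒n9 (fail-walked)  ** P4@[20:21]
[22] read 'b'  n9⇒n6 (fail-walked)
[23] read 'a'  n6⇒n7  ** P2@[22:23]
[24] read 'b'  n7⇒n8  ** P1@[23:24],P3@[22:24]
[25] read 'b'  n8⇒n6 (fail-walked)
[26] read 'a'  n6⇒n7  ** P2@[25:26]
[27] read 'b'  n7⇒n8  ** P1@[26:27],P3@[25:27]
[28] read 'c'  n8⇒n10 (fail-walked)
[29] read 'a'  n10⇒n2 (fail-walked)
[30] read 'b'  n2⇒n3  ** P0@[28:30],P1@[29:30]
[31] read 'c'  n3⇒n10 (fail-walked)
[32] read 'c'  n10⇒n11
[33] read 'a'  n11⇒n15 (fail-walked)
[34] read 'b'  n15⇒n16  ** P0@[32:34],P1@[33:34]
[35] read 'a'  n16⇒n17  ** P2@[34:35],P7@[31:35]
[36] read 'a'  n17⇒n13 (fail-walked)  ** P6@[35:36]
[37] read 'c'  n13⇒n9 (fail-walked)  ** P4@[36:37]
[38] read 'c'  n9⇒n14 (fail-walked)
[39] read 'a'  n14⇒n15
[40] read 'c'  n15⇒n9 (fail-walked)  ** P4@[39:40]
[41] read 'a'  n9⇒n2 (fail-walked)
[42] read 'b'  n2⇒n3  ** P0@[40:42],P1@[41:42]
[43] read 'a'  n3⇒n7 (fail-walked)  ** P2@[42:43]
[44] read 'a'  n7⇒n13 (fail-walked)  ** P6@[43:44]
[45] read 'c'  n13⇒n9 (fail-walked)  ** P4@[44:45]
[46] read 'a'  n9⇒n2 (fail-walked)
[47] read 'b'  n2⇒n3  ** P0@[45:47],P1@[46:47]
[48] read 'a'  n3⇒n7 (fail-walked)  ** P2@[47:48]
[49] read 'a'  n7⇒n13 (fail-walked)  ** P6@[48:49]
[50] read 'b'  n13⇒n5 (fail-walked)  ** P1@[49:50]
[51] read 'a'  n5⇒n7 (fail-walked)  ** P2@[50:51]
[52] read 'c'  n7⇒n9 (fail-walked)  ** P4@[51:52]
[53] read 'c'  n9⇒n14 (fail-walked)
[54] read 'c'  n14⇒n14 (fail-walked)
[55] read 'a'  n14⇒n15
[56] read 'b'  n15⇒n16  ** P0@[54:56],P1@[55:56]
[57] read 'b'  n16⇒n6 (fail-walked)
[58] read 'b'  n6⇒n6 (fail-walked)
[59] read 'c'  n6⇒n10
[60] read 'b'  n10⇒n6 (fail-walked)
[61] read 'b'  n6⇒n6 (fail-walked)
[62] read 'a'  n6⇒n7  ** P2@[61:62]
[63] read 'c'  n7⇒n9 (fail-walked)  ** P4@[62:63]
[64] read 'a'  n9⇒n2 (fail-walked)
[65] read 'b'  n2⇒n3  ** P0@[63:65],P1@[64:65]
[66] read 'a'  n3⇒n7 (fail-walked)  ** P2@[65:66]
[67] read 'c'  n7⇒n9 (fail-walked)  ** P4@[66:67]
[68] read 'a'  n9⇒n2 (fail-walked)
[69] read 'c'  n2⇒n9 (fail-walked)  ** P4@[68:69]
[70] read 'b'  n9⇒n6 (fail-walked)
[71] read 'a'  n6⇒n7  ** P2@[70:71]
[72] read 'c'  n7⇒n9 (fail-walked)  ** P4@[71:72]
[73] read 'a'  n9⇒n2 (fail-walked)
[74] read 'c'  n2⇒n9 (fail-walked)  ** P4@[73:74]
[75] read 'b'  n9⇒n6 (fail-walked)
[76] read 'c'  n6⇒n10
[77] read 'c'  n10⇒n11
[78] read 'b'  n11⇒n12  ** P5@[75:78]
[79] read 'b'  n12⇒n6 (fail-walked)

All matches (sorted): [[1,6],[2,4],[6,5],[9,2],[10,6],[11,4],[14,0],[14,1],[18,0],[18,1],[19,2],[19,7],[20,6],[21,4],[23,2],[24,1],[24,3],[26,2],[27,1],[27,3],[30,0],[30,1],[34,0],[34,1],[35,2],[35,7],[36,6],[37,4],[40,4],[42,0],[42,1],[43,2],[44,6],[45,4],[47,0],[47,1],[48,2],[49,6],[50,1],[51,2],[52,4],[56,0],[56,1],[62,2],[63,4],[65,0],[65,1],[66,2],[67,4],[69,4],[71,2],[72,4],[74,4],[78,5]]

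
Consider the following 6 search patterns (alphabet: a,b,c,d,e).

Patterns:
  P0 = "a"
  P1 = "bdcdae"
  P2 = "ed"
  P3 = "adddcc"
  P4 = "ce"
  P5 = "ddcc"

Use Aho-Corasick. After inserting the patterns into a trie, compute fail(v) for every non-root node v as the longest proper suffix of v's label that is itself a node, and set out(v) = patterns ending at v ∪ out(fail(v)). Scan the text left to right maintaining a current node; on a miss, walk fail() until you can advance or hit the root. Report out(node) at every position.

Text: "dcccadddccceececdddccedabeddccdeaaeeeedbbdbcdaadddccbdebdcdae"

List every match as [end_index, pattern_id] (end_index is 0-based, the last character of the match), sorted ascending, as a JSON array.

Build:
Trie nodes:
  n0 'ε': a→1 b→2 c→15 d→17 e→8
  n1 'a': d→10  [P0 ends]
  n2 'b': d→3
  n3 'bd': c→4
  n4 'bdc': d→5
  n5 'bdcd': a→6
  n6 'bdcda': e→7
  n7 'bdcdae': ·  [P1 ends]
  n8 'e': d→9
  n9 'ed': ·  [P2 ends]
  n10 'ad': d→11
  n11 'add': d→12
  n12 'addd': c→13
  n13 'adddc': c→14
  n14 'adddcc': ·  [P3 ends]
  n15 'c': e→16
  n16 'ce': ·  [P4 ends]
  n17 'd': d→18
  n18 'dd': c→19
  n19 'ddc': c→20
  n20 'ddcc': ·  [P5 ends]

Failure links (BFS by depth):
  fail(1) 'a': from fail(0)=0 chase 'a': 0 ⇒ 0;  out={0}∪out(0)={0}
  fail(2) 'b': from fail(0)=0 chase 'b': 0 ⇒ 0;  out=∅∪out(0)=∅
  fail(8) 'e': from fail(0)=0 chase 'e': 0 ⇒ 0;  out=∅∪out(0)=∅
  fail(15) 'c': from fail(0)=0 chase 'c': 0 ⇒ 0;  out=∅∪out(0)=∅
  fail(17) 'd': from fail(0)=0 chase 'd': 0 ⇒ 0;  out=∅∪out(0)=∅
  fail(3) 'bd': from fail(2)=0 chase 'd': 0 ⇒ 17;  out=∅∪out(17)=∅
  fail(9) 'ed': from fail(8)=0 chase 'd': 0 ⇒ 17;  out={2}∪out(17)={2}
  fail(10) 'ad': from fail(1)=0 chase 'd': 0 ⇒ 17;  out=∅∪out(17)=∅
  fail(16) 'ce': from fail(15)=0 chase 'e': 0 ⇒ 8;  out={4}∪out(8)={4}
  fail(18) 'dd': from fail(17)=0 chase 'd': 0 ⇒ 17;  out=∅∪out(17)=∅
  fail(4) 'bdc': from fail(3)=17 chase 'c': 17→0 ⇒ 15;  out=∅∪out(15)=∅
  fail(11) 'add': from fail(10)=17 chase 'd': 17 ⇒ 18;  out=∅∪out(18)=∅
  fail(19) 'ddc': from fail(18)=17 chase 'c': 17→0 ⇒ 15;  out=∅∪out(15)=∅
  fail(5) 'bdcd': from fail(4)=15 chase 'd': 15→0 ⇒ 17;  out=∅∪out(17)=∅
  fail(12) 'addd': from fail(11)=18 chase 'd': 18→17 ⇒ 18;  out=∅∪out(18)=∅
  fail(20) 'ddcc': from fail(19)=15 chase 'c': 15→0 ⇒ 15;  out={5}∪out(15)={5}
  fail(6) 'bdcda': from fail(5)=17 chase 'a': 17→0 ⇒ 1;  out=∅∪out(1)={0}
  fail(13) 'adddc': from fail(12)=18 chase 'c': 18 ⇒ 19;  out=∅∪out(19)=∅
  fail(7) 'bdcdae': from fail(6)=1 chase 'e': 1→0 ⇒ 8;  out={1}∪out(8)={1}
  fail(14) 'adddcc': from fail(13)=19 chase 'c': 19 ⇒ 20;  out={3}∪out(20)={3,5}

Run:
pos 0 'd': at 17
pos 1 'c': at 15 (via fail)
pos 2 'c': at 15 (via fail)
pos 3 'c': at 15 (via fail)
pos 4 'a': at 1 (via fail)  → match P0@[4:4]
pos 5 'd': at 10
pos 6 'd': at 11
pos 7 'd': at 12
pos 8 'c': at 13
pos 9 'c': at 14  → match P3@[4:9],P5@[6:9]
pos 10 'c': at 15 (via fail)
pos 11 'e': at 16  → match P4@[10:11]
pos 12 'e': at 8 (via fail)
pos 13 'c': at 15 (via fail)
pos 14 'e': at 16  → match P4@[13:14]
pos 15 'c': at 15 (via fail)
pos 16 'd': at 17 (via fail)
pos 17 'd': at 18
pos 18 'd': at 18 (via fail)
pos 19 'c': at 19
pos 20 'c': at 20  → match P5@[17:20]
pos 21 'e': at 16 (via fail)  → match P4@[20:21]
pos 22 'd': at 9 (via fail)  → match P2@[21:22]
pos 23 'a': at 1 (via fail)  → match P0@[23:23]
pos 24 'b': at 2 (via fail)
pos 25 'e': at 8 (via fail)
pos 26 'd': at 9  → match P2@[25:26]
pos 27 'd': at 18 (via fail)
pos 28 'c': at 19
pos 29 'c': at 20  → match P5@[26:29]
pos 30 'd': at 17 (via fail)
pos 31 'e': at 8 (via fail)
pos 32 'a': at 1 (via fail)  → match P0@[32:32]
pos 33 'a': at 1 (via fail)  → match P0@[33:33]
pos 34 'e': at 8 (via fail)
pos 35 'e': at 8 (via fail)
pos 36 'e': at 8 (via fail)
pos 37 'e': at 8 (via fail)
pos 38 'd': at 9  → match P2@[37:38]
pos 39 'b': at 2 (via fail)
pos 40 'b': at 2 (via fail)
pos 41 'd': at 3
pos 42 'b': at 2 (via fail)
pos 43 'c': at 15 (via fail)
pos 44 'd': at 17 (via fail)
pos 45 'a': at 1 (via fail)  → match P0@[45:45]
pos 46 'a': at 1 (via fail)  → match P0@[46:46]
pos 47 'd': at 10
pos 48 'd': at 11
pos 49 'd': at 12
pos 50 'c': at 13
pos 51 'c': at 14  → match P3@[46:51],P5@[48:51]
pos 52 'b': at 2 (via fail)
pos 53 'd': at 3
pos 54 'e': at 8 (via fail)
pos 55 'b': at 2 (via fail)
pos 56 'd': at 3
pos 57 'c': at 4
pos 58 'd': at 5
pos 59 'a': at 6  → match P0@[59:59]
pos 60 'e': at 7  → match P1@[55:60]

Result: [[4,0],[9,3],[9,5],[11,4],[14,4],[20,5],[21,4],[22,2],[23,0],[26,2],[29,5],[32,0],[33,0],[38,2],[45,0],[46,0],[51,3],[51,5],[59,0],[60,1]]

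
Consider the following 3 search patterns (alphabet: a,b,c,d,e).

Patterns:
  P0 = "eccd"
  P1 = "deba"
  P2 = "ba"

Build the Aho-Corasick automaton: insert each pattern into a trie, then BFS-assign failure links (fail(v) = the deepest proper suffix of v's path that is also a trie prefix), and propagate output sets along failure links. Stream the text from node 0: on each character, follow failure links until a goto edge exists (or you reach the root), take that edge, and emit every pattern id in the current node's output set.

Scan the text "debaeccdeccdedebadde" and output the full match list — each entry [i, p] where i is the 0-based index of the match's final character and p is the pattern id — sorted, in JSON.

Construct AC machine:
Trie nodes:
  0='ε' goto b→9 d→5 e→1
  1='e' goto c→2
  2='ec' goto c→3
  3='ecc' goto d→4
  4='eccd' goto ·  [P0 ends]
  5='d' goto e→6
  6='de' goto b→7
  7='deb' goto a→8
  8='deba' goto ·  [P1 ends]
  9='b' goto a→10
  10='ba' goto ·  [P2 ends]

Failure links (BFS by depth):
  fail(1) 'e': from fail(0)=0 chase 'e': 0 ⇒ 0;  out=∅∪out(0)=∅
  fail(5) 'd': from fail(0)=0 chase 'd': 0 ⇒ 0;  out=∅∪out(0)=∅
  fail(9) 'b': from fail(0)=0 chase 'b': 0 ⇒ 0;  out=∅∪out(0)=∅
  fail(2) 'ec': from fail(1)=0 chase 'c': 0 ⇒ 0;  out=∅∪out(0)=∅
  fail(6) 'de': from fail(5)=0 chase 'e': 0 ⇒ 1;  out=∅∪out(1)=∅
  fail(10) 'ba': from fail(9)=0 chase 'a': 0 ⇒ 0;  out={2}∪out(0)={2}
  fail(3) 'ecc': from fail(2)=0 chase 'c': 0 ⇒ 0;  out=∅∪out(0)=∅
  fail(7) 'deb': from fail(6)=1 chase 'b': 1→0 ⇒ 9;  out=∅∪out(9)=∅
  fail(4) 'eccd': from fail(3)=0 chase 'd': 0 ⇒ 5;  out={0}∪out(5)={0}
  fail(8) 'deba': from fail(7)=9 chase 'a': 9 ⇒ 10;  out={1}∪out(10)={1,2}

Text stream:
i=0 'd': node 0→5
i=1 'e': node 5→6
i=2 'b': node 6→7
i=3 'a': node 7→8  ** P1@[0:3],P2@[2:3]
i=4 'e': node 8→1 (fail-walked)
i=5 'c': node 1→2
i=6 'c': node 2→3
i=7 'd': node 3→4  ** P0@[4:7]
i=8 'e': node 4→6 (fail-walked)
i=9 'c': node 6→2 (fail-walked)
i=10 'c': node 2→3
i=11 'd': node 3→4  ** P0@[8:11]
i=12 'e': node 4→6 (fail-walked)
i=13 'd': node 6→5 (fail-walked)
i=14 'e': node 5→6
i=15 'b': node 6→7
i=16 'a': node 7→8  ** P1@[13:16],P2@[15:16]
i=17 'd': node 8→5 (fail-walked)
i=18 'd': node 5→5 (fail-walked)
i=19 'e': node 5→6

Matches: [[3,1],[3,2],[7,0],[11,0],[16,1],[16,2]]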